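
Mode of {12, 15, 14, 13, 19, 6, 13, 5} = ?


Frequencies: 5:1, 6:1, 12:1, 13:2, 14:1, 15:1, 19:1
Max frequency = 2
Mode = 13

Mode = 13


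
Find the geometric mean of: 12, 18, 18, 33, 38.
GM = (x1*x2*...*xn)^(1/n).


Product = 12 × 18 × 18 × 33 × 38 = 4875552
GM = 4875552^(1/5) = 21.7573

GM = 21.7573


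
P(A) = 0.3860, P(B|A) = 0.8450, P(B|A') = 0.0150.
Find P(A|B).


P(B) = P(B|A)*P(A) + P(B|A')*P(A')
= 0.8450*0.3860 + 0.0150*0.6140
= 0.326170 + 0.009210 = 0.335380
P(A|B) = 0.326170/0.335380 = 0.9725

P(A|B) = 0.9725


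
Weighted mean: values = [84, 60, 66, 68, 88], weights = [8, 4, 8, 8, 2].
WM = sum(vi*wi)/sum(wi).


Numerator = 84*8 + 60*4 + 66*8 + 68*8 + 88*2 = 2160
Denominator = 8 + 4 + 8 + 8 + 2 = 30
WM = 2160/30 = 72.0000

WM = 72.0000


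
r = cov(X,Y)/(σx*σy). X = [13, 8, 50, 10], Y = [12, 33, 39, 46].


Mean X = 20.2500, Mean Y = 32.5000
SD X = 17.268106, SD Y = 12.698425
Cov = 49.375000
r = 49.375000/(17.268106*12.698425) = 0.2252

r = 0.2252


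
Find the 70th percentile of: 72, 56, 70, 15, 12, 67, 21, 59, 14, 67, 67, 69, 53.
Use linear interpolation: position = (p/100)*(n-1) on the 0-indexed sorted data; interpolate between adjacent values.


Sorted: 12, 14, 15, 21, 53, 56, 59, 67, 67, 67, 69, 70, 72
n = 13
Index = 70/100 * 12 = 8.4000
Lower = data[8] = 67, Upper = data[9] = 67
P70 = 67 + 0.4000*(0) = 67.0000

P70 = 67.0000


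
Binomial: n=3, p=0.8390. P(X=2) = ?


C(3,2) = 3
p^2 = 0.703921
(1-p)^1 = 0.161000
P = 3 * 0.703921 * 0.161000 = 0.3400

P(X=2) = 0.3400


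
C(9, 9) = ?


C(9,9) = 9!/(9! × 0!)
= 362880/(362880 × 1)
= 1

C(9,9) = 1


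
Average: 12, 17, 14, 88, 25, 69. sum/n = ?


Sum = 12 + 17 + 14 + 88 + 25 + 69 = 225
n = 6
Mean = 225/6 = 37.5000

Mean = 37.5000


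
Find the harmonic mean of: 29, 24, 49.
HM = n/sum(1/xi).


Sum of reciprocals = 1/29 + 1/24 + 1/49 = 0.096558
HM = 3/0.096558 = 31.0695

HM = 31.0695


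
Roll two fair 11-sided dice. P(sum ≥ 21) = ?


Total outcomes = 11×11 = 121
Favorable (sum ≥ 21): 3
P = 3/121 = 0.0248

P = 0.0248


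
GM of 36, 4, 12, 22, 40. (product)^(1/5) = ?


Product = 36 × 4 × 12 × 22 × 40 = 1520640
GM = 1520640^(1/5) = 17.2348

GM = 17.2348


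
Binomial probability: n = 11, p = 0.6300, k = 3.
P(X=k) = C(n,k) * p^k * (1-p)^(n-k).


C(11,3) = 165
p^3 = 0.250047
(1-p)^8 = 0.000351
P = 165 * 0.250047 * 0.000351 = 0.0145

P(X=3) = 0.0145


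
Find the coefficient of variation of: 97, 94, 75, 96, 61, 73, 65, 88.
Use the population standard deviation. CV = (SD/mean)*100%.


Mean = 81.1250
SD = 13.4855
CV = (13.4855/81.1250)*100 = 16.6231%

CV = 16.6231%


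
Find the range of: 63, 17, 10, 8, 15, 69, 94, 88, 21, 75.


Max = 94, Min = 8
Range = 94 - 8 = 86

Range = 86


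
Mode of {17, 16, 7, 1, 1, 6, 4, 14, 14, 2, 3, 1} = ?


Frequencies: 1:3, 2:1, 3:1, 4:1, 6:1, 7:1, 14:2, 16:1, 17:1
Max frequency = 3
Mode = 1

Mode = 1


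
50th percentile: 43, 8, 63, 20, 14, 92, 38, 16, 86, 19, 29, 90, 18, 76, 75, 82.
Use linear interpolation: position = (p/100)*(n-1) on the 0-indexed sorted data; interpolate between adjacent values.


Sorted: 8, 14, 16, 18, 19, 20, 29, 38, 43, 63, 75, 76, 82, 86, 90, 92
n = 16
Index = 50/100 * 15 = 7.5000
Lower = data[7] = 38, Upper = data[8] = 43
P50 = 38 + 0.5000*(5) = 40.5000

P50 = 40.5000


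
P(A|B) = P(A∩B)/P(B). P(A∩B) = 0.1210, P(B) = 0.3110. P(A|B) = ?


P(A|B) = 0.1210/0.3110 = 0.3891

P(A|B) = 0.3891


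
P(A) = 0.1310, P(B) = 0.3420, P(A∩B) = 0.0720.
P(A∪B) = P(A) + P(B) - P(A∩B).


P(A∪B) = 0.1310 + 0.3420 - 0.0720
= 0.4730 - 0.0720
= 0.4010

P(A∪B) = 0.4010


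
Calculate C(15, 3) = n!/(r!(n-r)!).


C(15,3) = 15!/(3! × 12!)
= 1307674368000/(6 × 479001600)
= 455

C(15,3) = 455


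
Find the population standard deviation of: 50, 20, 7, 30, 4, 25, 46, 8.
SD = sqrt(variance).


Mean = 23.7500
Variance = 269.6875
SD = sqrt(269.6875) = 16.4222

SD = 16.4222


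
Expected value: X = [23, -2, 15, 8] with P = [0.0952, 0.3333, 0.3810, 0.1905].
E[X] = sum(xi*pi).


E[X] = 23*0.0952 - 2*0.3333 + 15*0.3810 + 8*0.1905
= 2.1896 - 0.6666 + 5.7150 + 1.5240
= 8.7620

E[X] = 8.7620


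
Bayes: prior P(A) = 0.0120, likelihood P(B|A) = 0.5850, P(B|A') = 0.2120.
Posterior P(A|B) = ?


P(B) = P(B|A)*P(A) + P(B|A')*P(A')
= 0.5850*0.0120 + 0.2120*0.9880
= 0.007020 + 0.209456 = 0.216476
P(A|B) = 0.007020/0.216476 = 0.0324

P(A|B) = 0.0324


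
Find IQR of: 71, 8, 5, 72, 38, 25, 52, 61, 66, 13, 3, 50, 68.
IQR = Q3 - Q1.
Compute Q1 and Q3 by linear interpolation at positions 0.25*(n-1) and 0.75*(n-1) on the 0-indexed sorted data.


Sorted: 3, 5, 8, 13, 25, 38, 50, 52, 61, 66, 68, 71, 72
Q1 (25th %ile) = 13.0000
Q3 (75th %ile) = 66.0000
IQR = 66.0000 - 13.0000 = 53.0000

IQR = 53.0000


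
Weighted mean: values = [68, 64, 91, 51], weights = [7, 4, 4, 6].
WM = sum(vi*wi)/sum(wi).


Numerator = 68*7 + 64*4 + 91*4 + 51*6 = 1402
Denominator = 7 + 4 + 4 + 6 = 21
WM = 1402/21 = 66.7619

WM = 66.7619


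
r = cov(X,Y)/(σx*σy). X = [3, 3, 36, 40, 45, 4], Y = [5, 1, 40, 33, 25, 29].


Mean X = 21.8333, Mean Y = 22.1667
SD X = 18.685259, SD Y = 14.334302
Cov = 185.861111
r = 185.861111/(18.685259*14.334302) = 0.6939

r = 0.6939


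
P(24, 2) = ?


P(24,2) = 24!/22!
= 620448401733239439360000/1124000727777607680000
= 552

P(24,2) = 552


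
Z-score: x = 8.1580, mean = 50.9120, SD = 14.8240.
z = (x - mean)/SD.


z = (8.1580 - 50.9120)/14.8240
= -42.7540/14.8240
= -2.8841

z = -2.8841


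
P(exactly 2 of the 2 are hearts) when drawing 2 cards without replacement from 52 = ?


Hypergeometric: P(X=2) = C(13,2)·C(39,0) / C(52,2)
= 78 × 1 / 1326
= 78/1326 = 0.0588

P = 0.0588


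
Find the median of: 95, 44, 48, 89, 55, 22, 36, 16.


Sorted: 16, 22, 36, 44, 48, 55, 89, 95
n = 8 (even)
Middle values: 44 and 48
Median = (44+48)/2 = 46.0000

Median = 46.0000


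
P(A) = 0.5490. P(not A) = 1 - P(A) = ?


P(not A) = 1 - 0.5490 = 0.4510

P(not A) = 0.4510


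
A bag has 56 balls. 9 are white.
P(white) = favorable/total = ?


P = 9/56 = 0.1607

P = 0.1607


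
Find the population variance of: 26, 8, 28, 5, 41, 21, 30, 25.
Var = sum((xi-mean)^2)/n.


Mean = 23.0000
Squared deviations: 9.0000, 225.0000, 25.0000, 324.0000, 324.0000, 4.0000, 49.0000, 4.0000
Sum = 964.0000
Variance = 964.0000/8 = 120.5000

Variance = 120.5000


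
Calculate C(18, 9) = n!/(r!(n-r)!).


C(18,9) = 18!/(9! × 9!)
= 6402373705728000/(362880 × 362880)
= 48620

C(18,9) = 48620


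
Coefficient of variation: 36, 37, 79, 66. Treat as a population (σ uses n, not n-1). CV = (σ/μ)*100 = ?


Mean = 54.5000
SD = 18.5809
CV = (18.5809/54.5000)*100 = 34.0934%

CV = 34.0934%


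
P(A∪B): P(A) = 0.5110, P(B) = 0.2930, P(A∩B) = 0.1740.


P(A∪B) = 0.5110 + 0.2930 - 0.1740
= 0.8040 - 0.1740
= 0.6300

P(A∪B) = 0.6300


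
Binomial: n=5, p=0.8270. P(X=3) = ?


C(5,3) = 10
p^3 = 0.565609
(1-p)^2 = 0.029929
P = 10 * 0.565609 * 0.029929 = 0.1693

P(X=3) = 0.1693


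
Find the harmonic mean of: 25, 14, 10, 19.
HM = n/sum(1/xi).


Sum of reciprocals = 1/25 + 1/14 + 1/10 + 1/19 = 0.264060
HM = 4/0.264060 = 15.1481

HM = 15.1481


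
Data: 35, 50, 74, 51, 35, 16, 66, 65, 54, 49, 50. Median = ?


Sorted: 16, 35, 35, 49, 50, 50, 51, 54, 65, 66, 74
n = 11 (odd)
Middle value = 50

Median = 50


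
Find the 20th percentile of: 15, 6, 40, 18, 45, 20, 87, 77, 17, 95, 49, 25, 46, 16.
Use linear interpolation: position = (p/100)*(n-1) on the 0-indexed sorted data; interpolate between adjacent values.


Sorted: 6, 15, 16, 17, 18, 20, 25, 40, 45, 46, 49, 77, 87, 95
n = 14
Index = 20/100 * 13 = 2.6000
Lower = data[2] = 16, Upper = data[3] = 17
P20 = 16 + 0.6000*(1) = 16.6000

P20 = 16.6000


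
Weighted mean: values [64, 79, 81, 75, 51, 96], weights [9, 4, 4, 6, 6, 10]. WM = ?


Numerator = 64*9 + 79*4 + 81*4 + 75*6 + 51*6 + 96*10 = 2932
Denominator = 9 + 4 + 4 + 6 + 6 + 10 = 39
WM = 2932/39 = 75.1795

WM = 75.1795


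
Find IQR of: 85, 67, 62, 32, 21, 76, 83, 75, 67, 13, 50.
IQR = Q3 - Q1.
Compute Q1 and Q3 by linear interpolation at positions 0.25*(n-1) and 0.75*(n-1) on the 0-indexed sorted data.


Sorted: 13, 21, 32, 50, 62, 67, 67, 75, 76, 83, 85
Q1 (25th %ile) = 41.0000
Q3 (75th %ile) = 75.5000
IQR = 75.5000 - 41.0000 = 34.5000

IQR = 34.5000


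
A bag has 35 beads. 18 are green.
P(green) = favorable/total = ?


P = 18/35 = 0.5143

P = 0.5143


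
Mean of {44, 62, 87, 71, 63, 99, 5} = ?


Sum = 44 + 62 + 87 + 71 + 63 + 99 + 5 = 431
n = 7
Mean = 431/7 = 61.5714

Mean = 61.5714


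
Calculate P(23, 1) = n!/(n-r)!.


P(23,1) = 23!/22!
= 25852016738884976640000/1124000727777607680000
= 23

P(23,1) = 23


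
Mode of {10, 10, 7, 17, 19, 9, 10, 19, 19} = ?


Frequencies: 7:1, 9:1, 10:3, 17:1, 19:3
Max frequency = 3
Mode = 10, 19

Mode = 10, 19


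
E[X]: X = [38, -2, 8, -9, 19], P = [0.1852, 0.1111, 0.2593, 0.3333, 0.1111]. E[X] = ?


E[X] = 38*0.1852 - 2*0.1111 + 8*0.2593 - 9*0.3333 + 19*0.1111
= 7.0376 - 0.2222 + 2.0744 - 2.9997 + 2.1109
= 8.0010

E[X] = 8.0010


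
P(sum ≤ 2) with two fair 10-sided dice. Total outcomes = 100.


Total outcomes = 10×10 = 100
Favorable (sum ≤ 2): 1
P = 1/100 = 0.0100

P = 0.0100


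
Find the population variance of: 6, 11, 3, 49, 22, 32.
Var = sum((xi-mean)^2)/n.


Mean = 20.5000
Squared deviations: 210.2500, 90.2500, 306.2500, 812.2500, 2.2500, 132.2500
Sum = 1553.5000
Variance = 1553.5000/6 = 258.9167

Variance = 258.9167


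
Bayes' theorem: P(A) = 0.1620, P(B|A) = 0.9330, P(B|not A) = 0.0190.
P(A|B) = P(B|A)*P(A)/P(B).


P(B) = P(B|A)*P(A) + P(B|A')*P(A')
= 0.9330*0.1620 + 0.0190*0.8380
= 0.151146 + 0.015922 = 0.167068
P(A|B) = 0.151146/0.167068 = 0.9047

P(A|B) = 0.9047


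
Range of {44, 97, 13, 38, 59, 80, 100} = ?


Max = 100, Min = 13
Range = 100 - 13 = 87

Range = 87


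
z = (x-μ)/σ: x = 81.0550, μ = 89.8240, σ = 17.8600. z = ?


z = (81.0550 - 89.8240)/17.8600
= -8.7690/17.8600
= -0.4910

z = -0.4910


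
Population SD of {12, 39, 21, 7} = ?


Mean = 19.7500
Variance = 148.6875
SD = sqrt(148.6875) = 12.1937

SD = 12.1937


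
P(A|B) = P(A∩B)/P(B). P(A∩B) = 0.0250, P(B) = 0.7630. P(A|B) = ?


P(A|B) = 0.0250/0.7630 = 0.0328

P(A|B) = 0.0328


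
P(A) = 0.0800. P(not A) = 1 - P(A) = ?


P(not A) = 1 - 0.0800 = 0.9200

P(not A) = 0.9200


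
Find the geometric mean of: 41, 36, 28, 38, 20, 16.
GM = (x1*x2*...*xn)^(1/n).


Product = 41 × 36 × 28 × 38 × 20 × 16 = 502548480
GM = 502548480^(1/6) = 28.1966

GM = 28.1966


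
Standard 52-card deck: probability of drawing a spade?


13 spades in 52 cards
P = 13/52 = 0.2500

P = 0.2500


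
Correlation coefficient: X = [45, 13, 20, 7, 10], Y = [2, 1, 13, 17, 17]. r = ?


Mean X = 19.0000, Mean Y = 10.0000
SD X = 13.696715, SD Y = 7.099296
Cov = -59.600000
r = -59.600000/(13.696715*7.099296) = -0.6129

r = -0.6129


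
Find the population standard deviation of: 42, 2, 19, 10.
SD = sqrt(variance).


Mean = 18.2500
Variance = 224.1875
SD = sqrt(224.1875) = 14.9729

SD = 14.9729


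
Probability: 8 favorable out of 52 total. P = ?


P = 8/52 = 0.1538

P = 0.1538


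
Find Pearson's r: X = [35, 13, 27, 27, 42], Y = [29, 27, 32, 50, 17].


Mean X = 28.8000, Mean Y = 31.0000
SD X = 9.682975, SD Y = 10.751744
Cov = -34.000000
r = -34.000000/(9.682975*10.751744) = -0.3266

r = -0.3266


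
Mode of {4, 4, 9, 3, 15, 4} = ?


Frequencies: 3:1, 4:3, 9:1, 15:1
Max frequency = 3
Mode = 4

Mode = 4


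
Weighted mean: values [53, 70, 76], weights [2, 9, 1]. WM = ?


Numerator = 53*2 + 70*9 + 76*1 = 812
Denominator = 2 + 9 + 1 = 12
WM = 812/12 = 67.6667

WM = 67.6667


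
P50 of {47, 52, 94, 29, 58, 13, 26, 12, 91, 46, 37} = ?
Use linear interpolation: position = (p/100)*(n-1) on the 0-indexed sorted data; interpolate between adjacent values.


Sorted: 12, 13, 26, 29, 37, 46, 47, 52, 58, 91, 94
n = 11
Index = 50/100 * 10 = 5.0000
Lower = data[5] = 46, Upper = data[6] = 47
P50 = 46 + 0*(1) = 46.0000

P50 = 46.0000


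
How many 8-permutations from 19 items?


P(19,8) = 19!/11!
= 121645100408832000/39916800
= 3047466240

P(19,8) = 3047466240


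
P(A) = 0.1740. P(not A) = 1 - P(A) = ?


P(not A) = 1 - 0.1740 = 0.8260

P(not A) = 0.8260


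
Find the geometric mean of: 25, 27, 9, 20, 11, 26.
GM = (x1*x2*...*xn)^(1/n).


Product = 25 × 27 × 9 × 20 × 11 × 26 = 34749000
GM = 34749000^(1/6) = 18.0644

GM = 18.0644


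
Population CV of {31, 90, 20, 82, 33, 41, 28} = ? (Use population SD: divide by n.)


Mean = 46.4286
SD = 25.7729
CV = (25.7729/46.4286)*100 = 55.5110%

CV = 55.5110%


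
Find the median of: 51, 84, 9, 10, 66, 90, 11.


Sorted: 9, 10, 11, 51, 66, 84, 90
n = 7 (odd)
Middle value = 51

Median = 51


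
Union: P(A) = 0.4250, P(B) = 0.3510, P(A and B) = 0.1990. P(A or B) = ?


P(A∪B) = 0.4250 + 0.3510 - 0.1990
= 0.7760 - 0.1990
= 0.5770

P(A∪B) = 0.5770


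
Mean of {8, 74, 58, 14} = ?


Sum = 8 + 74 + 58 + 14 = 154
n = 4
Mean = 154/4 = 38.5000

Mean = 38.5000


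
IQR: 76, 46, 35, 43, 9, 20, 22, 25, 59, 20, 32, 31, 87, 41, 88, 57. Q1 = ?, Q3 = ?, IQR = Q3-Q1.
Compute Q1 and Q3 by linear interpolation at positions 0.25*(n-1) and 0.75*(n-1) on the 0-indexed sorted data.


Sorted: 9, 20, 20, 22, 25, 31, 32, 35, 41, 43, 46, 57, 59, 76, 87, 88
Q1 (25th %ile) = 24.2500
Q3 (75th %ile) = 57.5000
IQR = 57.5000 - 24.2500 = 33.2500

IQR = 33.2500


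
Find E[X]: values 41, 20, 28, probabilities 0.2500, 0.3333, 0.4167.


E[X] = 41*0.2500 + 20*0.3333 + 28*0.4167
= 10.2500 + 6.6660 + 11.6676
= 28.5836

E[X] = 28.5836


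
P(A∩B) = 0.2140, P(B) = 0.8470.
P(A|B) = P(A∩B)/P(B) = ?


P(A|B) = 0.2140/0.8470 = 0.2527

P(A|B) = 0.2527


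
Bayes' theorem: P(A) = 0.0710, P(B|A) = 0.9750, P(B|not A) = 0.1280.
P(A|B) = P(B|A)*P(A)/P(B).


P(B) = P(B|A)*P(A) + P(B|A')*P(A')
= 0.9750*0.0710 + 0.1280*0.9290
= 0.069225 + 0.118912 = 0.188137
P(A|B) = 0.069225/0.188137 = 0.3679

P(A|B) = 0.3679


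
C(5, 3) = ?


C(5,3) = 5!/(3! × 2!)
= 120/(6 × 2)
= 10

C(5,3) = 10


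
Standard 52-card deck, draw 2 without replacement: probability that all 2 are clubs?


P(all clubs) = (13/52) × (12/51)
= 0.0588

P = 0.0588


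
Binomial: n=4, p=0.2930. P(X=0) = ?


C(4,0) = 1
p^0 = 1.000000
(1-p)^4 = 0.249849
P = 1 * 1.000000 * 0.249849 = 0.2498

P(X=0) = 0.2498


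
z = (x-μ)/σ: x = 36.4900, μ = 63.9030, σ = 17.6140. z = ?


z = (36.4900 - 63.9030)/17.6140
= -27.4130/17.6140
= -1.5563

z = -1.5563


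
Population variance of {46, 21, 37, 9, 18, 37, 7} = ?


Mean = 25.0000
Squared deviations: 441.0000, 16.0000, 144.0000, 256.0000, 49.0000, 144.0000, 324.0000
Sum = 1374.0000
Variance = 1374.0000/7 = 196.2857

Variance = 196.2857


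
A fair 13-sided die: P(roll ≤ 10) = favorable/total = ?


Favorable outcomes (roll ≤ 10): 10
Total outcomes = 13
P = 10/13 = 0.7692

P = 0.7692


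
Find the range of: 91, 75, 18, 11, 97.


Max = 97, Min = 11
Range = 97 - 11 = 86

Range = 86


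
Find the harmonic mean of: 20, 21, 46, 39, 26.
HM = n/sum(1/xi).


Sum of reciprocals = 1/20 + 1/21 + 1/46 + 1/39 + 1/26 = 0.183461
HM = 5/0.183461 = 27.2538

HM = 27.2538


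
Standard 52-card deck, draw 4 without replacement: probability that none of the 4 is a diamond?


P(no diamonds) = (39/52) × (38/51) × (37/50) × (36/49)
= 0.3038

P = 0.3038


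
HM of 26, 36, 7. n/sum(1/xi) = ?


Sum of reciprocals = 1/26 + 1/36 + 1/7 = 0.209096
HM = 3/0.209096 = 14.3474

HM = 14.3474


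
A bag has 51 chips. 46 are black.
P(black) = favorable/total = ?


P = 46/51 = 0.9020

P = 0.9020


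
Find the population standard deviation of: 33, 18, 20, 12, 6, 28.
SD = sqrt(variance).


Mean = 19.5000
Variance = 82.5833
SD = sqrt(82.5833) = 9.0875

SD = 9.0875


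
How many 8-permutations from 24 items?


P(24,8) = 24!/16!
= 620448401733239439360000/20922789888000
= 29654190720

P(24,8) = 29654190720


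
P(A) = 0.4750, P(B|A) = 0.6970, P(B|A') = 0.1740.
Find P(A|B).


P(B) = P(B|A)*P(A) + P(B|A')*P(A')
= 0.6970*0.4750 + 0.1740*0.5250
= 0.331075 + 0.091350 = 0.422425
P(A|B) = 0.331075/0.422425 = 0.7837

P(A|B) = 0.7837


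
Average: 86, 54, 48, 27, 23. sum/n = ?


Sum = 86 + 54 + 48 + 27 + 23 = 238
n = 5
Mean = 238/5 = 47.6000

Mean = 47.6000


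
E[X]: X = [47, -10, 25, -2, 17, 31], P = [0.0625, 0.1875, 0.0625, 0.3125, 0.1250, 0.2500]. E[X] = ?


E[X] = 47*0.0625 - 10*0.1875 + 25*0.0625 - 2*0.3125 + 17*0.1250 + 31*0.2500
= 2.9375 - 1.8750 + 1.5625 - 0.6250 + 2.1250 + 7.7500
= 11.8750

E[X] = 11.8750


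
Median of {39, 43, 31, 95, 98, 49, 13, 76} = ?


Sorted: 13, 31, 39, 43, 49, 76, 95, 98
n = 8 (even)
Middle values: 43 and 49
Median = (43+49)/2 = 46.0000

Median = 46.0000


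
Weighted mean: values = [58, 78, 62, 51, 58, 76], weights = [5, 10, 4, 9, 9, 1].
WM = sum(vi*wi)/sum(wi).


Numerator = 58*5 + 78*10 + 62*4 + 51*9 + 58*9 + 76*1 = 2375
Denominator = 5 + 10 + 4 + 9 + 9 + 1 = 38
WM = 2375/38 = 62.5000

WM = 62.5000


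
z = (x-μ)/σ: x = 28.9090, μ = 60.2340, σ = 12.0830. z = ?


z = (28.9090 - 60.2340)/12.0830
= -31.3250/12.0830
= -2.5925

z = -2.5925


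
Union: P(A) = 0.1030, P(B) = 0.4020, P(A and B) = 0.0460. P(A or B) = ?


P(A∪B) = 0.1030 + 0.4020 - 0.0460
= 0.5050 - 0.0460
= 0.4590

P(A∪B) = 0.4590


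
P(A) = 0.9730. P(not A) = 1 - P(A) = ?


P(not A) = 1 - 0.9730 = 0.0270

P(not A) = 0.0270


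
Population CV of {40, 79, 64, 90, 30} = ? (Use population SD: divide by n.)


Mean = 60.6000
SD = 22.6945
CV = (22.6945/60.6000)*100 = 37.4497%

CV = 37.4497%


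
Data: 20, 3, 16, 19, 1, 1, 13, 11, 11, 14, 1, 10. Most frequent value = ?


Frequencies: 1:3, 3:1, 10:1, 11:2, 13:1, 14:1, 16:1, 19:1, 20:1
Max frequency = 3
Mode = 1

Mode = 1


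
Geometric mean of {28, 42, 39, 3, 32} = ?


Product = 28 × 42 × 39 × 3 × 32 = 4402944
GM = 4402944^(1/5) = 21.3181

GM = 21.3181


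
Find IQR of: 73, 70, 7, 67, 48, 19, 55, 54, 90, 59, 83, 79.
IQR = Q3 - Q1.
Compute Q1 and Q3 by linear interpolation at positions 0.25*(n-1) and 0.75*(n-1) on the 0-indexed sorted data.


Sorted: 7, 19, 48, 54, 55, 59, 67, 70, 73, 79, 83, 90
Q1 (25th %ile) = 52.5000
Q3 (75th %ile) = 74.5000
IQR = 74.5000 - 52.5000 = 22.0000

IQR = 22.0000


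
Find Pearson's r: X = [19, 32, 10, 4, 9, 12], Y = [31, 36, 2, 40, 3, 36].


Mean X = 14.3333, Mean Y = 24.6667
SD X = 9.067647, SD Y = 15.891997
Cov = 43.111111
r = 43.111111/(9.067647*15.891997) = 0.2992

r = 0.2992


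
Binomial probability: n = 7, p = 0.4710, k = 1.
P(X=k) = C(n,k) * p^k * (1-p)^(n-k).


C(7,1) = 7
p^1 = 0.471000
(1-p)^6 = 0.021915
P = 7 * 0.471000 * 0.021915 = 0.0723

P(X=1) = 0.0723


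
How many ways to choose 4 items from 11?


C(11,4) = 11!/(4! × 7!)
= 39916800/(24 × 5040)
= 330

C(11,4) = 330


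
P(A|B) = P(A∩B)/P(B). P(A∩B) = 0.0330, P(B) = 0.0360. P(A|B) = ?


P(A|B) = 0.0330/0.0360 = 0.9167

P(A|B) = 0.9167


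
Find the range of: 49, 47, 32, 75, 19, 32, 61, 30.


Max = 75, Min = 19
Range = 75 - 19 = 56

Range = 56


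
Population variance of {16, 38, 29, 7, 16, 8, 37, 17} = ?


Mean = 21.0000
Squared deviations: 25.0000, 289.0000, 64.0000, 196.0000, 25.0000, 169.0000, 256.0000, 16.0000
Sum = 1040.0000
Variance = 1040.0000/8 = 130.0000

Variance = 130.0000


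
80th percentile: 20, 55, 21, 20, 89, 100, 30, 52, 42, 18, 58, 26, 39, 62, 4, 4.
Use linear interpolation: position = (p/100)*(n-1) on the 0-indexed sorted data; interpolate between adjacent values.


Sorted: 4, 4, 18, 20, 20, 21, 26, 30, 39, 42, 52, 55, 58, 62, 89, 100
n = 16
Index = 80/100 * 15 = 12.0000
Lower = data[12] = 58, Upper = data[13] = 62
P80 = 58 + 0*(4) = 58.0000

P80 = 58.0000


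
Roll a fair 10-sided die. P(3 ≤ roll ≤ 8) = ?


Favorable outcomes (3 ≤ roll ≤ 8): 6
Total outcomes = 10
P = 6/10 = 0.6000

P = 0.6000


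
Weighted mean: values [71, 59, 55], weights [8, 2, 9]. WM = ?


Numerator = 71*8 + 59*2 + 55*9 = 1181
Denominator = 8 + 2 + 9 = 19
WM = 1181/19 = 62.1579

WM = 62.1579


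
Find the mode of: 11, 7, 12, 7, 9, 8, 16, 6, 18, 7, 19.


Frequencies: 6:1, 7:3, 8:1, 9:1, 11:1, 12:1, 16:1, 18:1, 19:1
Max frequency = 3
Mode = 7

Mode = 7


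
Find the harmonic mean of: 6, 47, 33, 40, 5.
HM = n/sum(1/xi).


Sum of reciprocals = 1/6 + 1/47 + 1/33 + 1/40 + 1/5 = 0.443246
HM = 5/0.443246 = 11.2804

HM = 11.2804


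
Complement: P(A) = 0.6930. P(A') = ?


P(not A) = 1 - 0.6930 = 0.3070

P(not A) = 0.3070


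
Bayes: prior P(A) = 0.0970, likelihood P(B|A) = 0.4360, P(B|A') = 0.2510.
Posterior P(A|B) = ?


P(B) = P(B|A)*P(A) + P(B|A')*P(A')
= 0.4360*0.0970 + 0.2510*0.9030
= 0.042292 + 0.226653 = 0.268945
P(A|B) = 0.042292/0.268945 = 0.1573

P(A|B) = 0.1573


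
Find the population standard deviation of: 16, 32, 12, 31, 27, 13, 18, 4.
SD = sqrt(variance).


Mean = 19.1250
Variance = 87.1094
SD = sqrt(87.1094) = 9.3332

SD = 9.3332


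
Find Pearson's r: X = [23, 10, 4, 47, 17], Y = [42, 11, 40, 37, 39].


Mean X = 20.2000, Mean Y = 33.8000
SD X = 14.851263, SD Y = 11.513470
Cov = 44.840000
r = 44.840000/(14.851263*11.513470) = 0.2622

r = 0.2622


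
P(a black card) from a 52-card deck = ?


26 black cards in 52 cards
P = 26/52 = 0.5000

P = 0.5000


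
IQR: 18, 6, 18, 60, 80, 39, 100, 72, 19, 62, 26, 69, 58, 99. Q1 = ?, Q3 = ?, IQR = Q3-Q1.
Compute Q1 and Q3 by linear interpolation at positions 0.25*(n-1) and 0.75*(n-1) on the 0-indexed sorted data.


Sorted: 6, 18, 18, 19, 26, 39, 58, 60, 62, 69, 72, 80, 99, 100
Q1 (25th %ile) = 20.7500
Q3 (75th %ile) = 71.2500
IQR = 71.2500 - 20.7500 = 50.5000

IQR = 50.5000


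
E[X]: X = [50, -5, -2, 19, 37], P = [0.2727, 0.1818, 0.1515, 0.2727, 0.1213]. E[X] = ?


E[X] = 50*0.2727 - 5*0.1818 - 2*0.1515 + 19*0.2727 + 37*0.1213
= 13.6350 - 0.9090 - 0.3030 + 5.1813 + 4.4881
= 22.0924

E[X] = 22.0924


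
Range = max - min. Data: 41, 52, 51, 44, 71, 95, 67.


Max = 95, Min = 41
Range = 95 - 41 = 54

Range = 54


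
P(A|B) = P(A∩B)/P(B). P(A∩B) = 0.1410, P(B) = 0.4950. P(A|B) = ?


P(A|B) = 0.1410/0.4950 = 0.2848

P(A|B) = 0.2848


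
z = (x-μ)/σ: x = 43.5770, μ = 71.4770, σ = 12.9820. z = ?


z = (43.5770 - 71.4770)/12.9820
= -27.9000/12.9820
= -2.1491

z = -2.1491


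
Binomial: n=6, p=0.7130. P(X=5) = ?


C(6,5) = 6
p^5 = 0.184267
(1-p)^1 = 0.287000
P = 6 * 0.184267 * 0.287000 = 0.3173

P(X=5) = 0.3173


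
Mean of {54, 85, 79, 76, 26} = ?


Sum = 54 + 85 + 79 + 76 + 26 = 320
n = 5
Mean = 320/5 = 64.0000

Mean = 64.0000


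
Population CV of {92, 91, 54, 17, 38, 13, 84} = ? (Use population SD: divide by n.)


Mean = 55.5714
SD = 31.6266
CV = (31.6266/55.5714)*100 = 56.9117%

CV = 56.9117%


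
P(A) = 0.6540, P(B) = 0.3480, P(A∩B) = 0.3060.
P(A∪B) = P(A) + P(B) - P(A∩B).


P(A∪B) = 0.6540 + 0.3480 - 0.3060
= 1.0020 - 0.3060
= 0.6960

P(A∪B) = 0.6960


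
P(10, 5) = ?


P(10,5) = 10!/5!
= 3628800/120
= 30240

P(10,5) = 30240


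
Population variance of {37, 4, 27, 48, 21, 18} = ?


Mean = 25.8333
Squared deviations: 124.6944, 476.6944, 1.3611, 491.3611, 23.3611, 61.3611
Sum = 1178.8333
Variance = 1178.8333/6 = 196.4722

Variance = 196.4722


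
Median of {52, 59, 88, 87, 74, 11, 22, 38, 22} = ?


Sorted: 11, 22, 22, 38, 52, 59, 74, 87, 88
n = 9 (odd)
Middle value = 52

Median = 52


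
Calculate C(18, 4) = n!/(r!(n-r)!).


C(18,4) = 18!/(4! × 14!)
= 6402373705728000/(24 × 87178291200)
= 3060

C(18,4) = 3060


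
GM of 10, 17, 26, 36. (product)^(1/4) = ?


Product = 10 × 17 × 26 × 36 = 159120
GM = 159120^(1/4) = 19.9724

GM = 19.9724


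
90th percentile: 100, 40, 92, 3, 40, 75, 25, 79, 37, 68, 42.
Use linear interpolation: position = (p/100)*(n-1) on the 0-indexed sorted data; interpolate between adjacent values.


Sorted: 3, 25, 37, 40, 40, 42, 68, 75, 79, 92, 100
n = 11
Index = 90/100 * 10 = 9.0000
Lower = data[9] = 92, Upper = data[10] = 100
P90 = 92 + 0*(8) = 92.0000

P90 = 92.0000


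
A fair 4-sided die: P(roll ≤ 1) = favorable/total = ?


Favorable outcomes (roll ≤ 1): 1
Total outcomes = 4
P = 1/4 = 0.2500

P = 0.2500


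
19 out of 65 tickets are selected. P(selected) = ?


P = 19/65 = 0.2923

P = 0.2923


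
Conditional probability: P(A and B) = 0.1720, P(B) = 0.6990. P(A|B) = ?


P(A|B) = 0.1720/0.6990 = 0.2461

P(A|B) = 0.2461


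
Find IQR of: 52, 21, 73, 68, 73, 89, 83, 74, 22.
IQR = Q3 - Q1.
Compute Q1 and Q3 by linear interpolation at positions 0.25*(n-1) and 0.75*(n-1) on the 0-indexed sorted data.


Sorted: 21, 22, 52, 68, 73, 73, 74, 83, 89
Q1 (25th %ile) = 52.0000
Q3 (75th %ile) = 74.0000
IQR = 74.0000 - 52.0000 = 22.0000

IQR = 22.0000


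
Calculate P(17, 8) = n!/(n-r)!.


P(17,8) = 17!/9!
= 355687428096000/362880
= 980179200

P(17,8) = 980179200


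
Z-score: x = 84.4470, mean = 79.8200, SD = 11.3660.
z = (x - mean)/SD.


z = (84.4470 - 79.8200)/11.3660
= 4.6270/11.3660
= 0.4071

z = 0.4071


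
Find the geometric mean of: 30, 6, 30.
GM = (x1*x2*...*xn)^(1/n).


Product = 30 × 6 × 30 = 5400
GM = 5400^(1/3) = 17.5441

GM = 17.5441


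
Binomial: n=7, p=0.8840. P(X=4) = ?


C(7,4) = 35
p^4 = 0.610673
(1-p)^3 = 0.001561
P = 35 * 0.610673 * 0.001561 = 0.0334

P(X=4) = 0.0334


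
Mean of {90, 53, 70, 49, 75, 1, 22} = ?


Sum = 90 + 53 + 70 + 49 + 75 + 1 + 22 = 360
n = 7
Mean = 360/7 = 51.4286

Mean = 51.4286


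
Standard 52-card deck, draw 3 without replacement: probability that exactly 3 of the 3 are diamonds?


Hypergeometric: P(X=3) = C(13,3)·C(39,0) / C(52,3)
= 286 × 1 / 22100
= 286/22100 = 0.0129

P = 0.0129


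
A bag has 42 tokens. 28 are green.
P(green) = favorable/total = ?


P = 28/42 = 0.6667

P = 0.6667


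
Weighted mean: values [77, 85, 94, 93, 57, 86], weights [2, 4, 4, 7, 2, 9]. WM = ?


Numerator = 77*2 + 85*4 + 94*4 + 93*7 + 57*2 + 86*9 = 2409
Denominator = 2 + 4 + 4 + 7 + 2 + 9 = 28
WM = 2409/28 = 86.0357

WM = 86.0357


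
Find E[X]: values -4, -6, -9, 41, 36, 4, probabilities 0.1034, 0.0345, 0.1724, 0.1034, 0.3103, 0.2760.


E[X] = -4*0.1034 - 6*0.0345 - 9*0.1724 + 41*0.1034 + 36*0.3103 + 4*0.2760
= -0.4136 - 0.2070 - 1.5516 + 4.2394 + 11.1708 + 1.1040
= 14.3420

E[X] = 14.3420


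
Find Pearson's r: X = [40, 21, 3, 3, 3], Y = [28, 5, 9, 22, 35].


Mean X = 14.0000, Mean Y = 19.8000
SD X = 14.751271, SD Y = 11.303097
Cov = 7.400000
r = 7.400000/(14.751271*11.303097) = 0.0444

r = 0.0444


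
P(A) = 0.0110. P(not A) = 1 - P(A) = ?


P(not A) = 1 - 0.0110 = 0.9890

P(not A) = 0.9890


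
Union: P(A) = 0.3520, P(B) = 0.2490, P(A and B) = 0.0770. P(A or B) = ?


P(A∪B) = 0.3520 + 0.2490 - 0.0770
= 0.6010 - 0.0770
= 0.5240

P(A∪B) = 0.5240


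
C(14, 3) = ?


C(14,3) = 14!/(3! × 11!)
= 87178291200/(6 × 39916800)
= 364

C(14,3) = 364


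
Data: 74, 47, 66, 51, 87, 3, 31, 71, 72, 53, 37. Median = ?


Sorted: 3, 31, 37, 47, 51, 53, 66, 71, 72, 74, 87
n = 11 (odd)
Middle value = 53

Median = 53


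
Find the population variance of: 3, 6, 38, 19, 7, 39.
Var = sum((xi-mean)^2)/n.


Mean = 18.6667
Squared deviations: 245.4444, 160.4444, 373.7778, 0.1111, 136.1111, 413.4444
Sum = 1329.3333
Variance = 1329.3333/6 = 221.5556

Variance = 221.5556


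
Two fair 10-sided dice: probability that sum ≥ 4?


Total outcomes = 10×10 = 100
Favorable (sum ≥ 4): 97
P = 97/100 = 0.9700

P = 0.9700


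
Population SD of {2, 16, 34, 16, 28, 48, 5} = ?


Mean = 21.2857
Variance = 230.4898
SD = sqrt(230.4898) = 15.1819

SD = 15.1819


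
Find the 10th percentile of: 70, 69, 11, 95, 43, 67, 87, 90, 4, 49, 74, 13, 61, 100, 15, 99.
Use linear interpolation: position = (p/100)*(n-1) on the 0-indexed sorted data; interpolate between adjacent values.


Sorted: 4, 11, 13, 15, 43, 49, 61, 67, 69, 70, 74, 87, 90, 95, 99, 100
n = 16
Index = 10/100 * 15 = 1.5000
Lower = data[1] = 11, Upper = data[2] = 13
P10 = 11 + 0.5000*(2) = 12.0000

P10 = 12.0000


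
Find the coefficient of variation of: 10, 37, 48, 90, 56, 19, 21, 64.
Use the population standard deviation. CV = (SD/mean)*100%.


Mean = 43.1250
SD = 25.0721
CV = (25.0721/43.1250)*100 = 58.1382%

CV = 58.1382%


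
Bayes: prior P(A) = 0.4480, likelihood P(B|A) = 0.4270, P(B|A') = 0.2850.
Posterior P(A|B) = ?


P(B) = P(B|A)*P(A) + P(B|A')*P(A')
= 0.4270*0.4480 + 0.2850*0.5520
= 0.191296 + 0.157320 = 0.348616
P(A|B) = 0.191296/0.348616 = 0.5487

P(A|B) = 0.5487


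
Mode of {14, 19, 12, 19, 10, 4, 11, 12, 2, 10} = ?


Frequencies: 2:1, 4:1, 10:2, 11:1, 12:2, 14:1, 19:2
Max frequency = 2
Mode = 10, 12, 19

Mode = 10, 12, 19


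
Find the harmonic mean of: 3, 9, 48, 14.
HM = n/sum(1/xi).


Sum of reciprocals = 1/3 + 1/9 + 1/48 + 1/14 = 0.536706
HM = 4/0.536706 = 7.4529

HM = 7.4529


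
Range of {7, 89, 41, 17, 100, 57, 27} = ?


Max = 100, Min = 7
Range = 100 - 7 = 93

Range = 93


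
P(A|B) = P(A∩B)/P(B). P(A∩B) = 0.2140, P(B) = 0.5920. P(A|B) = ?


P(A|B) = 0.2140/0.5920 = 0.3615

P(A|B) = 0.3615


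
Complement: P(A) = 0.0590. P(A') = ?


P(not A) = 1 - 0.0590 = 0.9410

P(not A) = 0.9410


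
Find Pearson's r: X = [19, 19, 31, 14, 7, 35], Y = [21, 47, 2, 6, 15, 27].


Mean X = 20.8333, Mean Y = 19.6667
SD X = 9.564111, SD Y = 14.851113
Cov = 4.944444
r = 4.944444/(9.564111*14.851113) = 0.0348

r = 0.0348


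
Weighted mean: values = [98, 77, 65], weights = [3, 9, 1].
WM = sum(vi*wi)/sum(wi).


Numerator = 98*3 + 77*9 + 65*1 = 1052
Denominator = 3 + 9 + 1 = 13
WM = 1052/13 = 80.9231

WM = 80.9231


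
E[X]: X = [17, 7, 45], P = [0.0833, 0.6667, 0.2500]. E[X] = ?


E[X] = 17*0.0833 + 7*0.6667 + 45*0.2500
= 1.4161 + 4.6669 + 11.2500
= 17.3330

E[X] = 17.3330


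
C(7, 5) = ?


C(7,5) = 7!/(5! × 2!)
= 5040/(120 × 2)
= 21

C(7,5) = 21


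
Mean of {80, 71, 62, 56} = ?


Sum = 80 + 71 + 62 + 56 = 269
n = 4
Mean = 269/4 = 67.2500

Mean = 67.2500


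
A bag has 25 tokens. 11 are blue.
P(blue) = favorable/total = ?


P = 11/25 = 0.4400

P = 0.4400


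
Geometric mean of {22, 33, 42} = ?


Product = 22 × 33 × 42 = 30492
GM = 30492^(1/3) = 31.2413

GM = 31.2413


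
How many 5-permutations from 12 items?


P(12,5) = 12!/7!
= 479001600/5040
= 95040

P(12,5) = 95040


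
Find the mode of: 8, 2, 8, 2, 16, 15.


Frequencies: 2:2, 8:2, 15:1, 16:1
Max frequency = 2
Mode = 2, 8

Mode = 2, 8


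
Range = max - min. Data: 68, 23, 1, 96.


Max = 96, Min = 1
Range = 96 - 1 = 95

Range = 95


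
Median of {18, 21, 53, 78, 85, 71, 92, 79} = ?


Sorted: 18, 21, 53, 71, 78, 79, 85, 92
n = 8 (even)
Middle values: 71 and 78
Median = (71+78)/2 = 74.5000

Median = 74.5000


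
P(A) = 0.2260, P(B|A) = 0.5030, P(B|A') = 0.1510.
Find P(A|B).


P(B) = P(B|A)*P(A) + P(B|A')*P(A')
= 0.5030*0.2260 + 0.1510*0.7740
= 0.113678 + 0.116874 = 0.230552
P(A|B) = 0.113678/0.230552 = 0.4931

P(A|B) = 0.4931


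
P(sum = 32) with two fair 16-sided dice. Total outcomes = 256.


Total outcomes = 16×16 = 256
Favorable (sum = 32): 1
P = 1/256 = 0.0039

P = 0.0039


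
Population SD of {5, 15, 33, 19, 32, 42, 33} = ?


Mean = 25.5714
Variance = 142.8163
SD = sqrt(142.8163) = 11.9506

SD = 11.9506


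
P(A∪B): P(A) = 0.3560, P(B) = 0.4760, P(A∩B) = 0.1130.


P(A∪B) = 0.3560 + 0.4760 - 0.1130
= 0.8320 - 0.1130
= 0.7190

P(A∪B) = 0.7190


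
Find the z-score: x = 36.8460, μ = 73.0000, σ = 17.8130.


z = (36.8460 - 73.0000)/17.8130
= -36.1540/17.8130
= -2.0296

z = -2.0296


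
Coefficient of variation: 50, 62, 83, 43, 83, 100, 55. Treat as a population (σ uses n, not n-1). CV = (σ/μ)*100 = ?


Mean = 68.0000
SD = 19.3760
CV = (19.3760/68.0000)*100 = 28.4941%

CV = 28.4941%


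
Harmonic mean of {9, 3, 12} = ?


Sum of reciprocals = 1/9 + 1/3 + 1/12 = 0.527778
HM = 3/0.527778 = 5.6842

HM = 5.6842


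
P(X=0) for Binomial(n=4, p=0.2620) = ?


C(4,0) = 1
p^0 = 1.000000
(1-p)^4 = 0.296637
P = 1 * 1.000000 * 0.296637 = 0.2966

P(X=0) = 0.2966


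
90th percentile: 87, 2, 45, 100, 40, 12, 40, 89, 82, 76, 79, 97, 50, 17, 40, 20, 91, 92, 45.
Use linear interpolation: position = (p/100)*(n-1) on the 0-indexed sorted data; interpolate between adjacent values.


Sorted: 2, 12, 17, 20, 40, 40, 40, 45, 45, 50, 76, 79, 82, 87, 89, 91, 92, 97, 100
n = 19
Index = 90/100 * 18 = 16.2000
Lower = data[16] = 92, Upper = data[17] = 97
P90 = 92 + 0.2000*(5) = 93.0000

P90 = 93.0000


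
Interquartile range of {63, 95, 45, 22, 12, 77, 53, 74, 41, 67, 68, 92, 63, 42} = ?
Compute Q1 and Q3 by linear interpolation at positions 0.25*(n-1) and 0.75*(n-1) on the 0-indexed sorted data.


Sorted: 12, 22, 41, 42, 45, 53, 63, 63, 67, 68, 74, 77, 92, 95
Q1 (25th %ile) = 42.7500
Q3 (75th %ile) = 72.5000
IQR = 72.5000 - 42.7500 = 29.7500

IQR = 29.7500


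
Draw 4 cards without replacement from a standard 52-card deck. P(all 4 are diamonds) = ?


P(all diamonds) = (13/52) × (12/51) × (11/50) × (10/49)
= 0.0026

P = 0.0026


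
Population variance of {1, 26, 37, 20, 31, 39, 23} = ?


Mean = 25.2857
Squared deviations: 589.7959, 0.5102, 137.2245, 27.9388, 32.6531, 188.0816, 5.2245
Sum = 981.4286
Variance = 981.4286/7 = 140.2041

Variance = 140.2041


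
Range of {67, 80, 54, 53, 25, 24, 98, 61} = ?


Max = 98, Min = 24
Range = 98 - 24 = 74

Range = 74


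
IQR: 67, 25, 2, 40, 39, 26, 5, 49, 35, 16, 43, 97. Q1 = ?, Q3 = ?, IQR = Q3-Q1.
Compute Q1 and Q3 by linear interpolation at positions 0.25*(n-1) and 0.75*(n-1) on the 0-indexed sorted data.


Sorted: 2, 5, 16, 25, 26, 35, 39, 40, 43, 49, 67, 97
Q1 (25th %ile) = 22.7500
Q3 (75th %ile) = 44.5000
IQR = 44.5000 - 22.7500 = 21.7500

IQR = 21.7500


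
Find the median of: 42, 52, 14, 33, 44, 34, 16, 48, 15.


Sorted: 14, 15, 16, 33, 34, 42, 44, 48, 52
n = 9 (odd)
Middle value = 34

Median = 34


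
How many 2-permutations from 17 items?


P(17,2) = 17!/15!
= 355687428096000/1307674368000
= 272

P(17,2) = 272


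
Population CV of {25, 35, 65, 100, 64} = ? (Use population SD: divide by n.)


Mean = 57.8000
SD = 26.3317
CV = (26.3317/57.8000)*100 = 45.5566%

CV = 45.5566%


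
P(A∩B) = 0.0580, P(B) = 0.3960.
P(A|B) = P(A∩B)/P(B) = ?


P(A|B) = 0.0580/0.3960 = 0.1465

P(A|B) = 0.1465


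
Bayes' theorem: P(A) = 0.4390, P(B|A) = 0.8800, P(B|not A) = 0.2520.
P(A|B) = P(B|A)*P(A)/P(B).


P(B) = P(B|A)*P(A) + P(B|A')*P(A')
= 0.8800*0.4390 + 0.2520*0.5610
= 0.386320 + 0.141372 = 0.527692
P(A|B) = 0.386320/0.527692 = 0.7321

P(A|B) = 0.7321


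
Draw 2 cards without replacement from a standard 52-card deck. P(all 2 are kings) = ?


P(all kings) = (4/52) × (3/51)
= 0.0045

P = 0.0045


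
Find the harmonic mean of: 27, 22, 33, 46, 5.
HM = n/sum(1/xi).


Sum of reciprocals = 1/27 + 1/22 + 1/33 + 1/46 + 1/5 = 0.334534
HM = 5/0.334534 = 14.9462

HM = 14.9462


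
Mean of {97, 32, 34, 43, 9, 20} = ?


Sum = 97 + 32 + 34 + 43 + 9 + 20 = 235
n = 6
Mean = 235/6 = 39.1667

Mean = 39.1667


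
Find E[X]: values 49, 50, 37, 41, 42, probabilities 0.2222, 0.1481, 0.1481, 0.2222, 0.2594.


E[X] = 49*0.2222 + 50*0.1481 + 37*0.1481 + 41*0.2222 + 42*0.2594
= 10.8878 + 7.4050 + 5.4797 + 9.1102 + 10.8948
= 43.7775

E[X] = 43.7775


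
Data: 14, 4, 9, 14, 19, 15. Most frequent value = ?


Frequencies: 4:1, 9:1, 14:2, 15:1, 19:1
Max frequency = 2
Mode = 14

Mode = 14


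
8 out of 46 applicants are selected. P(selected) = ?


P = 8/46 = 0.1739

P = 0.1739


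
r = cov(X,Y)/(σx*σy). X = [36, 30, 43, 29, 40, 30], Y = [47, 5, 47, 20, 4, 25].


Mean X = 34.6667, Mean Y = 24.6667
SD X = 5.405758, SD Y = 17.480147
Cov = 37.055556
r = 37.055556/(5.405758*17.480147) = 0.3921

r = 0.3921


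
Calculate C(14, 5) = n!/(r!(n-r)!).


C(14,5) = 14!/(5! × 9!)
= 87178291200/(120 × 362880)
= 2002

C(14,5) = 2002


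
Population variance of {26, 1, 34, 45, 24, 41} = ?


Mean = 28.5000
Squared deviations: 6.2500, 756.2500, 30.2500, 272.2500, 20.2500, 156.2500
Sum = 1241.5000
Variance = 1241.5000/6 = 206.9167

Variance = 206.9167


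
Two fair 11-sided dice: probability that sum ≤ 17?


Total outcomes = 11×11 = 121
Favorable (sum ≤ 17): 106
P = 106/121 = 0.8760

P = 0.8760


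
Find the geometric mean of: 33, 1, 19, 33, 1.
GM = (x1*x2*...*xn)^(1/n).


Product = 33 × 1 × 19 × 33 × 1 = 20691
GM = 20691^(1/5) = 7.2972

GM = 7.2972


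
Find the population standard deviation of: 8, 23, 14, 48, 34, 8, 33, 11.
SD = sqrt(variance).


Mean = 22.3750
Variance = 189.7344
SD = sqrt(189.7344) = 13.7744

SD = 13.7744


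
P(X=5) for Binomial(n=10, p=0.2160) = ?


C(10,5) = 252
p^5 = 0.000470
(1-p)^5 = 0.296197
P = 252 * 0.000470 * 0.296197 = 0.0351

P(X=5) = 0.0351


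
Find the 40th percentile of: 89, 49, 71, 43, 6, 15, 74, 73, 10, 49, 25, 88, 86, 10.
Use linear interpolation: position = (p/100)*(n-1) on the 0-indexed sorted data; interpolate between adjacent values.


Sorted: 6, 10, 10, 15, 25, 43, 49, 49, 71, 73, 74, 86, 88, 89
n = 14
Index = 40/100 * 13 = 5.2000
Lower = data[5] = 43, Upper = data[6] = 49
P40 = 43 + 0.2000*(6) = 44.2000

P40 = 44.2000


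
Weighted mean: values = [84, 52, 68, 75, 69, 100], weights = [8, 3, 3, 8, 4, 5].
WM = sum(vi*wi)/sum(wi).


Numerator = 84*8 + 52*3 + 68*3 + 75*8 + 69*4 + 100*5 = 2408
Denominator = 8 + 3 + 3 + 8 + 4 + 5 = 31
WM = 2408/31 = 77.6774

WM = 77.6774


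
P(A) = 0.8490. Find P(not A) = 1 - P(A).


P(not A) = 1 - 0.8490 = 0.1510

P(not A) = 0.1510


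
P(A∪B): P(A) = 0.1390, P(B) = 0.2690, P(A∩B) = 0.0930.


P(A∪B) = 0.1390 + 0.2690 - 0.0930
= 0.4080 - 0.0930
= 0.3150

P(A∪B) = 0.3150


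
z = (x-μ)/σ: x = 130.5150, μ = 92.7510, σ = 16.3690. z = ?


z = (130.5150 - 92.7510)/16.3690
= 37.7640/16.3690
= 2.3070

z = 2.3070


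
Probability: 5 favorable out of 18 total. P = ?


P = 5/18 = 0.2778

P = 0.2778


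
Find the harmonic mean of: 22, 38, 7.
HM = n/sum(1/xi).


Sum of reciprocals = 1/22 + 1/38 + 1/7 = 0.214627
HM = 3/0.214627 = 13.9777

HM = 13.9777


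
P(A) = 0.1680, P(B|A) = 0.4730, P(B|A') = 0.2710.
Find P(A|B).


P(B) = P(B|A)*P(A) + P(B|A')*P(A')
= 0.4730*0.1680 + 0.2710*0.8320
= 0.079464 + 0.225472 = 0.304936
P(A|B) = 0.079464/0.304936 = 0.2606

P(A|B) = 0.2606


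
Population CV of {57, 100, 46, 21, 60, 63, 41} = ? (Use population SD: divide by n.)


Mean = 55.4286
SD = 22.5189
CV = (22.5189/55.4286)*100 = 40.6269%

CV = 40.6269%


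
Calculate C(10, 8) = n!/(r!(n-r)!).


C(10,8) = 10!/(8! × 2!)
= 3628800/(40320 × 2)
= 45

C(10,8) = 45


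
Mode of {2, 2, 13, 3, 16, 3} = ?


Frequencies: 2:2, 3:2, 13:1, 16:1
Max frequency = 2
Mode = 2, 3

Mode = 2, 3


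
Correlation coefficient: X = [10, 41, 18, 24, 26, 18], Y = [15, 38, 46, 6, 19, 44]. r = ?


Mean X = 22.8333, Mean Y = 28.0000
SD X = 9.598900, SD Y = 15.351439
Cov = 21.666667
r = 21.666667/(9.598900*15.351439) = 0.1470

r = 0.1470


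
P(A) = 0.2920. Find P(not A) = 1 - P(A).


P(not A) = 1 - 0.2920 = 0.7080

P(not A) = 0.7080


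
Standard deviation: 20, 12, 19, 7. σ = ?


Mean = 14.5000
Variance = 28.2500
SD = sqrt(28.2500) = 5.3151

SD = 5.3151


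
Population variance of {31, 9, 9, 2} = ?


Mean = 12.7500
Squared deviations: 333.0625, 14.0625, 14.0625, 115.5625
Sum = 476.7500
Variance = 476.7500/4 = 119.1875

Variance = 119.1875
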